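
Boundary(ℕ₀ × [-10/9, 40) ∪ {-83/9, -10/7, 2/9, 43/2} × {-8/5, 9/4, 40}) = (ℕ₀ × [-10/9, 40]) ∪ ({-83/9, -10/7, 2/9, 43/2} × {-8/5, 9/4, 40})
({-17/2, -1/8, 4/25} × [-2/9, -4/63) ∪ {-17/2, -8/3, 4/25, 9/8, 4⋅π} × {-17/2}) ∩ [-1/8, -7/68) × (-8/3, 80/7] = {-1/8} × [-2/9, -4/63)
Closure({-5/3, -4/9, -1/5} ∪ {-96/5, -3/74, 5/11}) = {-96/5, -5/3, -4/9, -1/5, -3/74, 5/11}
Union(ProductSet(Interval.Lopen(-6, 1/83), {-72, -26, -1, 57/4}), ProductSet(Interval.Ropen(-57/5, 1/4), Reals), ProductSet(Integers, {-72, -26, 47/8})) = Union(ProductSet(Integers, {-72, -26, 47/8}), ProductSet(Interval.Ropen(-57/5, 1/4), Reals))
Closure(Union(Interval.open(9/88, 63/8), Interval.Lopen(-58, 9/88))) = Interval(-58, 63/8)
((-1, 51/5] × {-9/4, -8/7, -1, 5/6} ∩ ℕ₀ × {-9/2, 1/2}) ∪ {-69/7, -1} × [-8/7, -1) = {-69/7, -1} × [-8/7, -1)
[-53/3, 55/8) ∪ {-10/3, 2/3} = [-53/3, 55/8)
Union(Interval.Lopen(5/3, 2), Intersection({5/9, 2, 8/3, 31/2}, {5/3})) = Interval.Lopen(5/3, 2)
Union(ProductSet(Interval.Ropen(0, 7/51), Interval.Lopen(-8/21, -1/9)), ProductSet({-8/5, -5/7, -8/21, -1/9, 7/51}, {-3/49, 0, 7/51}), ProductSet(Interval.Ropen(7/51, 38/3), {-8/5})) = Union(ProductSet({-8/5, -5/7, -8/21, -1/9, 7/51}, {-3/49, 0, 7/51}), ProductSet(Interval.Ropen(0, 7/51), Interval.Lopen(-8/21, -1/9)), ProductSet(Interval.Ropen(7/51, 38/3), {-8/5}))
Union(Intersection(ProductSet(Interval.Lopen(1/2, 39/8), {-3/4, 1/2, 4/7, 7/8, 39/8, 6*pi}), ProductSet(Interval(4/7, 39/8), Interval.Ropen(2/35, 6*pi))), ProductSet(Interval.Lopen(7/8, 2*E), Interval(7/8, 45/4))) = Union(ProductSet(Interval(4/7, 39/8), {1/2, 4/7, 7/8, 39/8}), ProductSet(Interval.Lopen(7/8, 2*E), Interval(7/8, 45/4)))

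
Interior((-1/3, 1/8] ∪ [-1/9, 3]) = (-1/3, 3)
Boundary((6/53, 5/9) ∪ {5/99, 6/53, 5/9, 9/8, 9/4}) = {5/99, 6/53, 5/9, 9/8, 9/4}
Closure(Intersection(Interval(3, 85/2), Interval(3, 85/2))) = Interval(3, 85/2)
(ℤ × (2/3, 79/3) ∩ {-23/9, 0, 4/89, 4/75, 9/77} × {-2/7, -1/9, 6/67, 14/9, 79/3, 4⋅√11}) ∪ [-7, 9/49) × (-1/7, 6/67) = ({0} × {14/9, 4⋅√11}) ∪ ([-7, 9/49) × (-1/7, 6/67))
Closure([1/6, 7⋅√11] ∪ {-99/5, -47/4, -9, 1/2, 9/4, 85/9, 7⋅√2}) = {-99/5, -47/4, -9} ∪ [1/6, 7⋅√11]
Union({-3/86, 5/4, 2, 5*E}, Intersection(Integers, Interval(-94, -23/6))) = Union({-3/86, 5/4, 2, 5*E}, Range(-94, -3, 1))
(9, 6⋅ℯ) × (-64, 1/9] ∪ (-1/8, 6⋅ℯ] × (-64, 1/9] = (-1/8, 6⋅ℯ] × (-64, 1/9]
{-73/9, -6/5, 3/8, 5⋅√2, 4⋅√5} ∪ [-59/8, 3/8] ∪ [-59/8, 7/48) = {-73/9, 5⋅√2, 4⋅√5} ∪ [-59/8, 3/8]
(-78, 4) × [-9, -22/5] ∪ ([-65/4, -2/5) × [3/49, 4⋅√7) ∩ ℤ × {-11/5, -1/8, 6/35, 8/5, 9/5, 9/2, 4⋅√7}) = ({-16, -15, …, -1} × {6/35, 8/5, 9/5, 9/2}) ∪ ((-78, 4) × [-9, -22/5])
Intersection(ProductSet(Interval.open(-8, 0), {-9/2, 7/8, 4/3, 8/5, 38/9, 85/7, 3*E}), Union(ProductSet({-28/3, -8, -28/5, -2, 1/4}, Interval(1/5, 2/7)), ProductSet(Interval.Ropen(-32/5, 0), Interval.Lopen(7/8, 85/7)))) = ProductSet(Interval.Ropen(-32/5, 0), {4/3, 8/5, 38/9, 85/7, 3*E})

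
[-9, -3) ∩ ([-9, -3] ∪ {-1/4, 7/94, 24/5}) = [-9, -3)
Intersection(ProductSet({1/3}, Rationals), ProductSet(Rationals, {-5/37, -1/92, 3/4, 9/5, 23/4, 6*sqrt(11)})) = ProductSet({1/3}, {-5/37, -1/92, 3/4, 9/5, 23/4})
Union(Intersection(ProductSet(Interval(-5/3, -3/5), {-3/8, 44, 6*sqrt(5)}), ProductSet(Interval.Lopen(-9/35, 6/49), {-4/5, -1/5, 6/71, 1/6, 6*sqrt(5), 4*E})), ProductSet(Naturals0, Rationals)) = ProductSet(Naturals0, Rationals)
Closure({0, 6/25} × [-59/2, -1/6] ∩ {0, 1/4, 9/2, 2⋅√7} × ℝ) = {0} × [-59/2, -1/6]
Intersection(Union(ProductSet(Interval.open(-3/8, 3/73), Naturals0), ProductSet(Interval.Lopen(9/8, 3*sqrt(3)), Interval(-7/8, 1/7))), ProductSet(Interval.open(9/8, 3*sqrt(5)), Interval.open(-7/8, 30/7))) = ProductSet(Interval.Lopen(9/8, 3*sqrt(3)), Interval.Lopen(-7/8, 1/7))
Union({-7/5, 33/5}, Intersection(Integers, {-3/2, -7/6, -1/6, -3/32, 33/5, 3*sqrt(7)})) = {-7/5, 33/5}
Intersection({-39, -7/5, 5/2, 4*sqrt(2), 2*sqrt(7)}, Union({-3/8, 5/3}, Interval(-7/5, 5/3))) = {-7/5}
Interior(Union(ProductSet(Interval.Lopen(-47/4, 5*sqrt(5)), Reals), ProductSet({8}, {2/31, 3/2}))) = ProductSet(Interval.open(-47/4, 5*sqrt(5)), Reals)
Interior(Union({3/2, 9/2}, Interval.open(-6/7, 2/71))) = Interval.open(-6/7, 2/71)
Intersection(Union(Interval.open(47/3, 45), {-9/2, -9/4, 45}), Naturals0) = Range(16, 46, 1)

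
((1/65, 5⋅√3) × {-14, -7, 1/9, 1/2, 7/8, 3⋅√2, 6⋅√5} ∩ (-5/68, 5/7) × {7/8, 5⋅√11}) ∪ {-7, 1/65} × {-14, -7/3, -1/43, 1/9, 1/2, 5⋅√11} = ((1/65, 5/7) × {7/8}) ∪ ({-7, 1/65} × {-14, -7/3, -1/43, 1/9, 1/2, 5⋅√11})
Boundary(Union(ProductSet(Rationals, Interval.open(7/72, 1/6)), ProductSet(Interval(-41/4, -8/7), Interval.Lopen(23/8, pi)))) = Union(ProductSet({-41/4, -8/7}, Interval(23/8, pi)), ProductSet(Interval(-41/4, -8/7), {23/8, pi}), ProductSet(Interval(-oo, oo), Interval(7/72, 1/6)))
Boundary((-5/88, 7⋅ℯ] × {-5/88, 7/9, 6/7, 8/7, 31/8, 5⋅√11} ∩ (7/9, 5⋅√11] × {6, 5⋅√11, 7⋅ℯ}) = [7/9, 5⋅√11] × {5⋅√11}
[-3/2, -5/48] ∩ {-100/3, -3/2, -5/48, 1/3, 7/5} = {-3/2, -5/48}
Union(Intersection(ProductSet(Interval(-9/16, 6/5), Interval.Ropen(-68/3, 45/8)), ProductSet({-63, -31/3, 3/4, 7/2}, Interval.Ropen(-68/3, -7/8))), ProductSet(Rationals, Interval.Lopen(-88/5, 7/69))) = Union(ProductSet({3/4}, Interval.Ropen(-68/3, -7/8)), ProductSet(Rationals, Interval.Lopen(-88/5, 7/69)))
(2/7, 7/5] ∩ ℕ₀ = {1}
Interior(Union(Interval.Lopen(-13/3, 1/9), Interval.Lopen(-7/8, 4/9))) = Interval.open(-13/3, 4/9)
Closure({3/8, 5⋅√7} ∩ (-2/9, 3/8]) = {3/8}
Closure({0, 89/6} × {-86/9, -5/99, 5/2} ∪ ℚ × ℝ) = ℝ × ℝ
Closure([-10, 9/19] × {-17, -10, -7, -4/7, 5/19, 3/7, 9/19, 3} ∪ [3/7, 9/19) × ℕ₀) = ([3/7, 9/19] × ℕ₀) ∪ ([-10, 9/19] × {-17, -10, -7, -4/7, 5/19, 3/7, 9/19, 3})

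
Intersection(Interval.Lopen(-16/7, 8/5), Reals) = Interval.Lopen(-16/7, 8/5)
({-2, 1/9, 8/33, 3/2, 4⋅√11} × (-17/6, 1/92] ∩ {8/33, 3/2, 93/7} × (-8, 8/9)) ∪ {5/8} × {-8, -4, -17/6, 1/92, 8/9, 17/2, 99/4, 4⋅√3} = ({8/33, 3/2} × (-17/6, 1/92]) ∪ ({5/8} × {-8, -4, -17/6, 1/92, 8/9, 17/2, 99/4, 4⋅√3})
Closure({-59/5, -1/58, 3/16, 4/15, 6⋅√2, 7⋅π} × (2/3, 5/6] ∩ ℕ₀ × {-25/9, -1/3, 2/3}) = ∅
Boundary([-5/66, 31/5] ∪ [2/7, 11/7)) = {-5/66, 31/5}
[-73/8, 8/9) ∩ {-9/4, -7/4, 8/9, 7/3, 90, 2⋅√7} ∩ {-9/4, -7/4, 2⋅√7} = {-9/4, -7/4}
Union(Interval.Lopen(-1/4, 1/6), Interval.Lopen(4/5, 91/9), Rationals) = Union(Interval(-1/4, 1/6), Interval(4/5, 91/9), Rationals)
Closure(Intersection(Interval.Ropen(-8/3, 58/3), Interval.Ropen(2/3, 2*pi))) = Interval(2/3, 2*pi)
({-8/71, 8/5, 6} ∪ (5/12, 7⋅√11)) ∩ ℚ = {-8/71} ∪ (ℚ ∩ (5/12, 7⋅√11))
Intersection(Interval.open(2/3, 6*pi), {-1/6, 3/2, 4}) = {3/2, 4}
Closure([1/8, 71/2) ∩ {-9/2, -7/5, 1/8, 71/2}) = {1/8}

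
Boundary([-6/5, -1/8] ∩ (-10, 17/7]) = {-6/5, -1/8}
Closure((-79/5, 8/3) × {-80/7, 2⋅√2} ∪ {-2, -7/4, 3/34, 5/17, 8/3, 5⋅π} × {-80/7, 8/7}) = ({-2, -7/4, 3/34, 5/17, 8/3, 5⋅π} × {-80/7, 8/7}) ∪ ([-79/5, 8/3] × {-80/7, 2⋅√2})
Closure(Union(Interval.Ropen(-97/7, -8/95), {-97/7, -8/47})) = Interval(-97/7, -8/95)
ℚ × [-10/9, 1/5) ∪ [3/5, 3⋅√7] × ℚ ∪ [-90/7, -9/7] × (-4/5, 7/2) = (ℚ × [-10/9, 1/5)) ∪ ([-90/7, -9/7] × (-4/5, 7/2)) ∪ ([3/5, 3⋅√7] × ℚ)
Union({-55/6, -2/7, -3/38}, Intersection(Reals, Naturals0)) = Union({-55/6, -2/7, -3/38}, Naturals0)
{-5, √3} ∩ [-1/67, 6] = {√3}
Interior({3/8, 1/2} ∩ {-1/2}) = ∅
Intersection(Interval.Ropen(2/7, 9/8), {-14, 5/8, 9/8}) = {5/8}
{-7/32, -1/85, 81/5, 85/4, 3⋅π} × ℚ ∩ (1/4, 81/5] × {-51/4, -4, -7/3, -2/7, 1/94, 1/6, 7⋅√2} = {81/5, 3⋅π} × {-51/4, -4, -7/3, -2/7, 1/94, 1/6}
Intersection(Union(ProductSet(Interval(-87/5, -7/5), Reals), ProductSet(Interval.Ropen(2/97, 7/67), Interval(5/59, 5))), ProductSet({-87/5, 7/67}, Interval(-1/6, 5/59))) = ProductSet({-87/5}, Interval(-1/6, 5/59))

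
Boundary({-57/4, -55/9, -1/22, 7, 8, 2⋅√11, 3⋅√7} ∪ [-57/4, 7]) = {-57/4, 7, 8, 3⋅√7}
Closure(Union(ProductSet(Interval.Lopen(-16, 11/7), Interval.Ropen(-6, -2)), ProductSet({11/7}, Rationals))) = Union(ProductSet({11/7}, Reals), ProductSet({-16, 11/7}, Interval(-6, -2)), ProductSet(Interval(-16, 11/7), {-6, -2}), ProductSet(Interval.Lopen(-16, 11/7), Interval.Ropen(-6, -2)))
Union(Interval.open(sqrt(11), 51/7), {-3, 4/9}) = Union({-3, 4/9}, Interval.open(sqrt(11), 51/7))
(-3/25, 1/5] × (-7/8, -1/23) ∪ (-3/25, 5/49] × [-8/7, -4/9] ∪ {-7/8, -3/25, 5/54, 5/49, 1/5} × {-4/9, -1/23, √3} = ((-3/25, 5/49] × [-8/7, -4/9]) ∪ ((-3/25, 1/5] × (-7/8, -1/23)) ∪ ({-7/8, -3/25, 5/54, 5/49, 1/5} × {-4/9, -1/23, √3})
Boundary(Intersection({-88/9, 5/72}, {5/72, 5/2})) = {5/72}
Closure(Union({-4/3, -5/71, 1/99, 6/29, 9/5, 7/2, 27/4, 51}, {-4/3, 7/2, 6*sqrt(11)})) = {-4/3, -5/71, 1/99, 6/29, 9/5, 7/2, 27/4, 51, 6*sqrt(11)}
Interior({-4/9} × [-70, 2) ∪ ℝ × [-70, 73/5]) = ℝ × (-70, 73/5)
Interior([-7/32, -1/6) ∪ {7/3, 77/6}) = (-7/32, -1/6)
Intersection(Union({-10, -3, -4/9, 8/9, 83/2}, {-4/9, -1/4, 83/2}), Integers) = {-10, -3}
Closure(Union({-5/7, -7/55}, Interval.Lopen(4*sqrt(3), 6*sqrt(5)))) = Union({-5/7, -7/55}, Interval(4*sqrt(3), 6*sqrt(5)))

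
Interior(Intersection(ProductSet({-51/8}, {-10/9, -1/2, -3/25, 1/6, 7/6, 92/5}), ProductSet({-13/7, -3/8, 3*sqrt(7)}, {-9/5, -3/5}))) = EmptySet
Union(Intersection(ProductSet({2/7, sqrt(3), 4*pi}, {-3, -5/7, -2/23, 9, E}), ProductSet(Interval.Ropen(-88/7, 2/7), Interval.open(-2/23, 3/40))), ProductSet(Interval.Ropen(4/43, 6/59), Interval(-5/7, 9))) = ProductSet(Interval.Ropen(4/43, 6/59), Interval(-5/7, 9))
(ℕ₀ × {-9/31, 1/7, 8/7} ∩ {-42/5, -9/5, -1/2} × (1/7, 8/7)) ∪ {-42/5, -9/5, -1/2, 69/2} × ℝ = {-42/5, -9/5, -1/2, 69/2} × ℝ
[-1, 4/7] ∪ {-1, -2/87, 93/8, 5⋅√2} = [-1, 4/7] ∪ {93/8, 5⋅√2}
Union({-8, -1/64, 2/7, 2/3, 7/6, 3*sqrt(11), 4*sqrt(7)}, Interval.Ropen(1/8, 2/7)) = Union({-8, -1/64, 2/3, 7/6, 3*sqrt(11), 4*sqrt(7)}, Interval(1/8, 2/7))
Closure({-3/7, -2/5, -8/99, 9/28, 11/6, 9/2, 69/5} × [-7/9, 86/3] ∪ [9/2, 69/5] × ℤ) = ([9/2, 69/5] × ℤ) ∪ ({-3/7, -2/5, -8/99, 9/28, 11/6, 9/2, 69/5} × [-7/9, 86/3])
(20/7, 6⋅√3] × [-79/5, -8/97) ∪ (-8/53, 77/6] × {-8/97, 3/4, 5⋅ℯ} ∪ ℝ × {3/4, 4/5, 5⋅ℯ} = (ℝ × {3/4, 4/5, 5⋅ℯ}) ∪ ((-8/53, 77/6] × {-8/97, 3/4, 5⋅ℯ}) ∪ ((20/7, 6⋅√3] × [-79/5, -8/97))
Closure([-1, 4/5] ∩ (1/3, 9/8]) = [1/3, 4/5]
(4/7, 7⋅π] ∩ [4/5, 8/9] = [4/5, 8/9]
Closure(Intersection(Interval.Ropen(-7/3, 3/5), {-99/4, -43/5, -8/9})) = {-8/9}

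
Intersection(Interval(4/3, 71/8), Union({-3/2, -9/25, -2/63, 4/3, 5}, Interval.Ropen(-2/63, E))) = Union({5}, Interval.Ropen(4/3, E))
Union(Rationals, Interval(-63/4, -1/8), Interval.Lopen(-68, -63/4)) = Union(Interval(-68, -1/8), Rationals)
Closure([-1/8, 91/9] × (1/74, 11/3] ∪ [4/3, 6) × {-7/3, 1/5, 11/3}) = ([4/3, 6] × {-7/3, 11/3}) ∪ ([4/3, 6) × {-7/3, 1/5, 11/3}) ∪ ([-1/8, 91/9] × [1/74, 11/3])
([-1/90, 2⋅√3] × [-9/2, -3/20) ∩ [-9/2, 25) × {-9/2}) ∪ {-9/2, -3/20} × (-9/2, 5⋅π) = ({-9/2, -3/20} × (-9/2, 5⋅π)) ∪ ([-1/90, 2⋅√3] × {-9/2})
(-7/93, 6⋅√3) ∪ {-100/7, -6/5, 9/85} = {-100/7, -6/5} ∪ (-7/93, 6⋅√3)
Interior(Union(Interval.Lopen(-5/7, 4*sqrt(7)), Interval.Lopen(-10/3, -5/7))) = Interval.open(-10/3, 4*sqrt(7))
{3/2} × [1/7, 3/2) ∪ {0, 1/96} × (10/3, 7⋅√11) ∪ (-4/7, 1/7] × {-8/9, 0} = ({3/2} × [1/7, 3/2)) ∪ ((-4/7, 1/7] × {-8/9, 0}) ∪ ({0, 1/96} × (10/3, 7⋅√11))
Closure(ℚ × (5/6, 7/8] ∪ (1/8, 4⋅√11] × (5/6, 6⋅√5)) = (ℝ × {5/6}) ∪ (ℚ × (5/6, 7/8]) ∪ ({1/8, 4⋅√11} × [5/6, 6⋅√5]) ∪ ([1/8, 4⋅√11] × {5/6, 6⋅√5}) ∪ ((1/8, 4⋅√11] × (5/6, 6⋅√5)) ∪ (((-∞, 1/8] ∪ [4⋅√11, ∞)) × [5/6, 7/8])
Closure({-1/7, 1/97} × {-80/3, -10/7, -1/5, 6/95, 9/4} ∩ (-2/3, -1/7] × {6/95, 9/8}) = {-1/7} × {6/95}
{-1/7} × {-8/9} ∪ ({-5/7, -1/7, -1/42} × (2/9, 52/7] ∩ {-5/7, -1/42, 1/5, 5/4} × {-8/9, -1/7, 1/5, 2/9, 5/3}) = ({-1/7} × {-8/9}) ∪ ({-5/7, -1/42} × {5/3})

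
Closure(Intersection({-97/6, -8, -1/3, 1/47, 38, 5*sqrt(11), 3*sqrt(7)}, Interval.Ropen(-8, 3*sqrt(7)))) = {-8, -1/3, 1/47}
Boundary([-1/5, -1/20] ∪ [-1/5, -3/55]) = {-1/5, -1/20}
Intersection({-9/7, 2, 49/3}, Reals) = {-9/7, 2, 49/3}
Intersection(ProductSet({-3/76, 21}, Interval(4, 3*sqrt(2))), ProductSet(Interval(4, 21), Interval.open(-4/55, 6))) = ProductSet({21}, Interval(4, 3*sqrt(2)))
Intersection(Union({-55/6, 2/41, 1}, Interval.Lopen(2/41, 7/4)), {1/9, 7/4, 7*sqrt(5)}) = {1/9, 7/4}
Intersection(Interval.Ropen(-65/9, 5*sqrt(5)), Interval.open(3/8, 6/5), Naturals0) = Range(1, 2, 1)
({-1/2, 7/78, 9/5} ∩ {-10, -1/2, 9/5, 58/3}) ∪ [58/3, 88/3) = {-1/2, 9/5} ∪ [58/3, 88/3)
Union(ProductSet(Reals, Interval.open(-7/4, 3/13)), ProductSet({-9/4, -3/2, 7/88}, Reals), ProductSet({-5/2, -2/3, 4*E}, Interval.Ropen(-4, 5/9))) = Union(ProductSet({-5/2, -2/3, 4*E}, Interval.Ropen(-4, 5/9)), ProductSet({-9/4, -3/2, 7/88}, Reals), ProductSet(Reals, Interval.open(-7/4, 3/13)))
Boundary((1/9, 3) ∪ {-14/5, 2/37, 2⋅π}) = {-14/5, 2/37, 1/9, 3, 2⋅π}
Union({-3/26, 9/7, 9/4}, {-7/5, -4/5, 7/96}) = {-7/5, -4/5, -3/26, 7/96, 9/7, 9/4}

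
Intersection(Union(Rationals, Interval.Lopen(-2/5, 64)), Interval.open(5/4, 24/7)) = Union(Intersection(Interval.open(5/4, 24/7), Rationals), Interval.open(5/4, 24/7))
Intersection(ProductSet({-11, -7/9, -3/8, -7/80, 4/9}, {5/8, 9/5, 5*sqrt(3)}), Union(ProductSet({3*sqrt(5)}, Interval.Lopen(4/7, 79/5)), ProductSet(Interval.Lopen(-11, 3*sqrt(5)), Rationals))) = ProductSet({-7/9, -3/8, -7/80, 4/9}, {5/8, 9/5})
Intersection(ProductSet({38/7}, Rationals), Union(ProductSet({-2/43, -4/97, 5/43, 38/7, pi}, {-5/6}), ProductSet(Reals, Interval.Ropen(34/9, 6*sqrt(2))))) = ProductSet({38/7}, Union({-5/6}, Intersection(Interval.Ropen(34/9, 6*sqrt(2)), Rationals)))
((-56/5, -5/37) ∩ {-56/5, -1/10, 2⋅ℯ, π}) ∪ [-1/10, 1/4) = [-1/10, 1/4)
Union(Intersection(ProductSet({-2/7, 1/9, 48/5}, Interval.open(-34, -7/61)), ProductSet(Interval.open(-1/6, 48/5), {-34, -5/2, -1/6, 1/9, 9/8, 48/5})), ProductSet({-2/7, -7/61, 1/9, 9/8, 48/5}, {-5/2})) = Union(ProductSet({1/9}, {-5/2, -1/6}), ProductSet({-2/7, -7/61, 1/9, 9/8, 48/5}, {-5/2}))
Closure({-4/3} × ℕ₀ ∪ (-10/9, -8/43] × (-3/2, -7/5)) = ({-4/3} × ℕ₀) ∪ ({-10/9, -8/43} × [-3/2, -7/5]) ∪ ([-10/9, -8/43] × {-3/2, -7/5}) ∪ ((-10/9, -8/43] × (-3/2, -7/5))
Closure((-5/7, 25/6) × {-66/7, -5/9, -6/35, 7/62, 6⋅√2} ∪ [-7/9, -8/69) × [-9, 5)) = ({-7/9, -8/69} × [-9, 5]) ∪ ([-7/9, -8/69] × {-9, 5}) ∪ ([-7/9, -8/69) × [-9, 5)) ∪ ([-5/7, 25/6] × {-66/7, 6⋅√2}) ∪ ((-5/7, 25/6] × {-66/7, -5/9, -6/35, 7/62, 6⋅√2})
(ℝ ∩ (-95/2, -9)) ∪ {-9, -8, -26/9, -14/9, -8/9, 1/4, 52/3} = (-95/2, -9] ∪ {-8, -26/9, -14/9, -8/9, 1/4, 52/3}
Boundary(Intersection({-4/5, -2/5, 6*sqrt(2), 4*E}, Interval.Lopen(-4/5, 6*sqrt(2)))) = {-2/5, 6*sqrt(2)}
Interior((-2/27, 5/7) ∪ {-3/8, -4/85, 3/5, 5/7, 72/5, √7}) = (-2/27, 5/7)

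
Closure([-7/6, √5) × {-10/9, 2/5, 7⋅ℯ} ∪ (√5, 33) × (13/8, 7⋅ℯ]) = ({33, √5} × [13/8, 7⋅ℯ]) ∪ ([√5, 33] × {13/8, 7⋅ℯ}) ∪ ([-7/6, √5] × {-10/9, 2/5, 7⋅ℯ}) ∪ ((√5, 33) × (13/8, 7⋅ℯ])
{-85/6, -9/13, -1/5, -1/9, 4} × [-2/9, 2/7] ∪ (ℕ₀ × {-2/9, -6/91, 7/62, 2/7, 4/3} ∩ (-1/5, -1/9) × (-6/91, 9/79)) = {-85/6, -9/13, -1/5, -1/9, 4} × [-2/9, 2/7]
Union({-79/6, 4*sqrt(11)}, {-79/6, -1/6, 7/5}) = {-79/6, -1/6, 7/5, 4*sqrt(11)}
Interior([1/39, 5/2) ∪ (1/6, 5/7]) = (1/39, 5/2)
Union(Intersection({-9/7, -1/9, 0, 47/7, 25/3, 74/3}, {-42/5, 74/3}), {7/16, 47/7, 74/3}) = {7/16, 47/7, 74/3}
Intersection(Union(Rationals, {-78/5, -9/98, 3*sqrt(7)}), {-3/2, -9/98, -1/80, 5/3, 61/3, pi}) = {-3/2, -9/98, -1/80, 5/3, 61/3}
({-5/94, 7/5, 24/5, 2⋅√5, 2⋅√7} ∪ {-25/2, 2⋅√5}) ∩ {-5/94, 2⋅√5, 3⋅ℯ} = {-5/94, 2⋅√5}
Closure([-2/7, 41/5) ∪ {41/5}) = [-2/7, 41/5]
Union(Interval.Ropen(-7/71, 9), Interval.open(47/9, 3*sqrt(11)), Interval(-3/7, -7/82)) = Interval.Ropen(-3/7, 3*sqrt(11))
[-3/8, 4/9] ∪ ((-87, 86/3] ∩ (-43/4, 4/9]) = (-43/4, 4/9]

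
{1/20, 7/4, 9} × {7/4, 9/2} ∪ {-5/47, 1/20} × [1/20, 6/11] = ({1/20, 7/4, 9} × {7/4, 9/2}) ∪ ({-5/47, 1/20} × [1/20, 6/11])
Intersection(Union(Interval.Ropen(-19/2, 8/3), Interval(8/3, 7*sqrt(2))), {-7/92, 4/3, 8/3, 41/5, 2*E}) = {-7/92, 4/3, 8/3, 41/5, 2*E}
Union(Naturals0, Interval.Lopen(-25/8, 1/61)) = Union(Interval.Lopen(-25/8, 1/61), Naturals0)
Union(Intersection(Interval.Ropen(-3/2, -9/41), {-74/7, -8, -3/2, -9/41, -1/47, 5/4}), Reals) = Reals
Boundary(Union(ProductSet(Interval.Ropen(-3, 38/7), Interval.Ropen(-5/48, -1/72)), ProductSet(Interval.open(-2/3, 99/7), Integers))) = Union(ProductSet({-3, 38/7}, Interval(-5/48, -1/72)), ProductSet(Interval(-3, 38/7), {-5/48, -1/72}), ProductSet(Interval(-2/3, 99/7), Complement(Integers, Interval.open(-5/48, -1/72))), ProductSet(Interval(38/7, 99/7), Integers))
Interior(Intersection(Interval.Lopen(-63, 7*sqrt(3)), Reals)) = Interval.open(-63, 7*sqrt(3))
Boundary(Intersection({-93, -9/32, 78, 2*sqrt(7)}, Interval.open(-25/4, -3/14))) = {-9/32}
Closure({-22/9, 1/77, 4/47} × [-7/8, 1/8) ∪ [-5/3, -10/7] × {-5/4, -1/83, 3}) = ({-22/9, 1/77, 4/47} × [-7/8, 1/8]) ∪ ([-5/3, -10/7] × {-5/4, -1/83, 3})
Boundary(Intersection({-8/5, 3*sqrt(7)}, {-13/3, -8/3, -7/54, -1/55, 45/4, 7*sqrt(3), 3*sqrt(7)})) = {3*sqrt(7)}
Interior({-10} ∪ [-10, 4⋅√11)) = (-10, 4⋅√11)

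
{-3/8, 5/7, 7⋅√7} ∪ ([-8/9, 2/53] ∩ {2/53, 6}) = {-3/8, 2/53, 5/7, 7⋅√7}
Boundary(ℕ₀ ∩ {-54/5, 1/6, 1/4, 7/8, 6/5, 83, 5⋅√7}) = {83}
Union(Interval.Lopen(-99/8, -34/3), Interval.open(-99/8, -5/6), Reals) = Interval(-oo, oo)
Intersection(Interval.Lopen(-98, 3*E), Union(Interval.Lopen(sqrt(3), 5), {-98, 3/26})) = Union({3/26}, Interval.Lopen(sqrt(3), 5))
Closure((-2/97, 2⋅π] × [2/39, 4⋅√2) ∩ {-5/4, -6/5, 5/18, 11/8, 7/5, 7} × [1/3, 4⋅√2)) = {5/18, 11/8, 7/5} × [1/3, 4⋅√2]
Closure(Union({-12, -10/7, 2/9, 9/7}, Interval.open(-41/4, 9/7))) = Union({-12}, Interval(-41/4, 9/7))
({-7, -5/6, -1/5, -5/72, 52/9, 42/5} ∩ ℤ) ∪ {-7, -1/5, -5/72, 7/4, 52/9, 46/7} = {-7, -1/5, -5/72, 7/4, 52/9, 46/7}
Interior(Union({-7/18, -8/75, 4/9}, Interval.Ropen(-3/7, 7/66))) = Interval.open(-3/7, 7/66)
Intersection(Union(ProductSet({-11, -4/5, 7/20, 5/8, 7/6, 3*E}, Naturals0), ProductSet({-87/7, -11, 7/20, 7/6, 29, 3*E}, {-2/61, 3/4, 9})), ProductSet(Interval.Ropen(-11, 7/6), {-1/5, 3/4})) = ProductSet({-11, 7/20}, {3/4})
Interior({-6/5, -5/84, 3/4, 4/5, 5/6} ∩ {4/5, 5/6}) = ∅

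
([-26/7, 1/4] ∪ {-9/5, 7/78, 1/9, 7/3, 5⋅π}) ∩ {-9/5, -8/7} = {-9/5, -8/7}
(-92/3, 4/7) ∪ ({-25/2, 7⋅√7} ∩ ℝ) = (-92/3, 4/7) ∪ {7⋅√7}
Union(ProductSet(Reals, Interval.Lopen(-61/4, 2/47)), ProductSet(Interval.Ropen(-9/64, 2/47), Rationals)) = Union(ProductSet(Interval.Ropen(-9/64, 2/47), Rationals), ProductSet(Reals, Interval.Lopen(-61/4, 2/47)))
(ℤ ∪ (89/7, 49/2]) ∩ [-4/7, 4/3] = {0, 1}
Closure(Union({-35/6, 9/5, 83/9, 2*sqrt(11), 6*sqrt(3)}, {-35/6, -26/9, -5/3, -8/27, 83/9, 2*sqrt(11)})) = {-35/6, -26/9, -5/3, -8/27, 9/5, 83/9, 2*sqrt(11), 6*sqrt(3)}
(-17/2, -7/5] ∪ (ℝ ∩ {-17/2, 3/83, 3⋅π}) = [-17/2, -7/5] ∪ {3/83, 3⋅π}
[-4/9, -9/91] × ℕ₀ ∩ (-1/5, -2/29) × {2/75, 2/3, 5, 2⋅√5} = (-1/5, -9/91] × {5}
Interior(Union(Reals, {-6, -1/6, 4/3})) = Reals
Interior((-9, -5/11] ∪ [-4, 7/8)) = (-9, 7/8)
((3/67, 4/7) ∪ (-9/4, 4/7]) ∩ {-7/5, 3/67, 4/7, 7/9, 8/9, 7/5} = {-7/5, 3/67, 4/7}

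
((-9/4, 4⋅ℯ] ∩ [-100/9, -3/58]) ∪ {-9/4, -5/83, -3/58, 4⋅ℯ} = [-9/4, -3/58] ∪ {4⋅ℯ}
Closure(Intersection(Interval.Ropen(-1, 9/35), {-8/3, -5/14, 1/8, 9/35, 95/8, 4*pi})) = {-5/14, 1/8}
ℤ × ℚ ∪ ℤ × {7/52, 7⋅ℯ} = ℤ × (ℚ ∪ {7⋅ℯ})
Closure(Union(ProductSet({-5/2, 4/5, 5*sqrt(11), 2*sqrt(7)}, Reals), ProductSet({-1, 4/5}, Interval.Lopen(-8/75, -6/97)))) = Union(ProductSet({-1, 4/5}, Interval(-8/75, -6/97)), ProductSet({-5/2, 4/5, 5*sqrt(11), 2*sqrt(7)}, Reals))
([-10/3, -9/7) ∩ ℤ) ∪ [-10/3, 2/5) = [-10/3, 2/5) ∪ {-3, -2}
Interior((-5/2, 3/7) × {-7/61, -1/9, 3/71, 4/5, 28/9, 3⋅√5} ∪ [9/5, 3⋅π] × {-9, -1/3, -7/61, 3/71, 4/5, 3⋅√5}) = ∅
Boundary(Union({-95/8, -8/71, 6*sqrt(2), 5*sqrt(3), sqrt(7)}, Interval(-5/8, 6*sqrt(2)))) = {-95/8, -5/8, 6*sqrt(2), 5*sqrt(3)}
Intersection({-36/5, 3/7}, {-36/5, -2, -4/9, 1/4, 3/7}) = {-36/5, 3/7}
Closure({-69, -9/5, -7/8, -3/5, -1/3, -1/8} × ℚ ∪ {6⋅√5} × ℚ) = {-69, -9/5, -7/8, -3/5, -1/3, -1/8, 6⋅√5} × ℝ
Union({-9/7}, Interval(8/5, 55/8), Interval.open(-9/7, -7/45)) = Union(Interval.Ropen(-9/7, -7/45), Interval(8/5, 55/8))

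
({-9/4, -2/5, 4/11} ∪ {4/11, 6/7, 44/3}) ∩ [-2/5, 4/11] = {-2/5, 4/11}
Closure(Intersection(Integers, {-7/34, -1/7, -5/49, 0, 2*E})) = {0}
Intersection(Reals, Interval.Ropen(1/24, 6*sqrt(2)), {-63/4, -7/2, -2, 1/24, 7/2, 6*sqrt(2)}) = {1/24, 7/2}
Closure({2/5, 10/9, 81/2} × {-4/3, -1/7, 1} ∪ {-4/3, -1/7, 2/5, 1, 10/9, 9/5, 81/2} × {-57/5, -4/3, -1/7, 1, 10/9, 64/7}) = {-4/3, -1/7, 2/5, 1, 10/9, 9/5, 81/2} × {-57/5, -4/3, -1/7, 1, 10/9, 64/7}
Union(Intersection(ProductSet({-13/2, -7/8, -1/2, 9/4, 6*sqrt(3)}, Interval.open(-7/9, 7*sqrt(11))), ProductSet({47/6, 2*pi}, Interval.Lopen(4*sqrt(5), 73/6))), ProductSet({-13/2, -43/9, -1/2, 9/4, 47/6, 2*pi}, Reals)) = ProductSet({-13/2, -43/9, -1/2, 9/4, 47/6, 2*pi}, Reals)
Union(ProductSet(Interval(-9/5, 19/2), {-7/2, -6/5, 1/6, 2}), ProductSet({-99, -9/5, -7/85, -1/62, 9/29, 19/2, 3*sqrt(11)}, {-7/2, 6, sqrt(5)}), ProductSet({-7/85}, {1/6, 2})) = Union(ProductSet({-99, -9/5, -7/85, -1/62, 9/29, 19/2, 3*sqrt(11)}, {-7/2, 6, sqrt(5)}), ProductSet(Interval(-9/5, 19/2), {-7/2, -6/5, 1/6, 2}))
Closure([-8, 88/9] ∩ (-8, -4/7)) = [-8, -4/7]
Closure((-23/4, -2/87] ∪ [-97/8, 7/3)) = [-97/8, 7/3]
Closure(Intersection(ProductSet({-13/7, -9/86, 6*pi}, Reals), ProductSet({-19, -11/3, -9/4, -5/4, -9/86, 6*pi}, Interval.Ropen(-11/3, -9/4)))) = ProductSet({-9/86, 6*pi}, Interval(-11/3, -9/4))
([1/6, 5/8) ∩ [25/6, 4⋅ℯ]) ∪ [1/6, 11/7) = [1/6, 11/7)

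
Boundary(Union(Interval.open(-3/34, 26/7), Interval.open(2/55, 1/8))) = {-3/34, 26/7}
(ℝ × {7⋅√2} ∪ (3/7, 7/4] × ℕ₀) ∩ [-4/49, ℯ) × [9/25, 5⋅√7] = ((3/7, 7/4] × {1, 2, …, 13}) ∪ ([-4/49, ℯ) × {7⋅√2})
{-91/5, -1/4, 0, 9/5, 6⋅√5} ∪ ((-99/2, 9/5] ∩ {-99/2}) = {-91/5, -1/4, 0, 9/5, 6⋅√5}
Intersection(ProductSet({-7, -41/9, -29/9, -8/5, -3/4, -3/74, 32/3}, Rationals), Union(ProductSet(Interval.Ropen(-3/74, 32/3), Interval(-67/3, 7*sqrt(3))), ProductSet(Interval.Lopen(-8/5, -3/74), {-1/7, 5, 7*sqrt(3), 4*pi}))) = Union(ProductSet({-3/74}, Intersection(Interval(-67/3, 7*sqrt(3)), Rationals)), ProductSet({-3/4, -3/74}, {-1/7, 5}))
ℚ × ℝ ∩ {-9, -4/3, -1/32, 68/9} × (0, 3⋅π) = {-9, -4/3, -1/32, 68/9} × (0, 3⋅π)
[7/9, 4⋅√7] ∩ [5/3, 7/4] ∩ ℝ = [5/3, 7/4]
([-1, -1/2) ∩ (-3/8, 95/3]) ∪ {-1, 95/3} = {-1, 95/3}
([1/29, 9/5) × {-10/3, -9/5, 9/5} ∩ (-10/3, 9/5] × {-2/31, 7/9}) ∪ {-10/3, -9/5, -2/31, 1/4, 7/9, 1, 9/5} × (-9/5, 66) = {-10/3, -9/5, -2/31, 1/4, 7/9, 1, 9/5} × (-9/5, 66)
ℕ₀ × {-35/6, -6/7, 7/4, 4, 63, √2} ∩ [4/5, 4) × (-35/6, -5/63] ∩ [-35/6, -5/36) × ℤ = ∅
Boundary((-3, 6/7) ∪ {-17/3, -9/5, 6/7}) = {-17/3, -3, 6/7}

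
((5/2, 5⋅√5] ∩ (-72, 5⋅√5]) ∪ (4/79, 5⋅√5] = (4/79, 5⋅√5]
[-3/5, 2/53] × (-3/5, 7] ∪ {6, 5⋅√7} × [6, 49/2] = ([-3/5, 2/53] × (-3/5, 7]) ∪ ({6, 5⋅√7} × [6, 49/2])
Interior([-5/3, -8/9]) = (-5/3, -8/9)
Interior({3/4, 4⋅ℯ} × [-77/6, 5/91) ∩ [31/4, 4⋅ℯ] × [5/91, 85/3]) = ∅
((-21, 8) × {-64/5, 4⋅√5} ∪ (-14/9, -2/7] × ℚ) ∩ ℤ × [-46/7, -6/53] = {-1} × (ℚ ∩ [-46/7, -6/53])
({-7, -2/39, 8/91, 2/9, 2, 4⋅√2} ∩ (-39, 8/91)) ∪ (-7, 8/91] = [-7, 8/91]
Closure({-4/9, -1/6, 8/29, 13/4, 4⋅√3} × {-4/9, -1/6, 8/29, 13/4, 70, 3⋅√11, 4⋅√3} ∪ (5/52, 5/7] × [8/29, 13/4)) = ({5/52, 5/7} × [8/29, 13/4]) ∪ ([5/52, 5/7] × {8/29, 13/4}) ∪ ((5/52, 5/7] × [8/29, 13/4)) ∪ ({-4/9, -1/6, 8/29, 13/4, 4⋅√3} × {-4/9, -1/6, 8/29, 13/4, 70, 3⋅√11, 4⋅√3})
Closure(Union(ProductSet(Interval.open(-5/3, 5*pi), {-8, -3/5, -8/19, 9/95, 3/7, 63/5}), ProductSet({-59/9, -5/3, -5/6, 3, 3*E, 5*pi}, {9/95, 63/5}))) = Union(ProductSet({-59/9, -5/3, -5/6, 3, 3*E, 5*pi}, {9/95, 63/5}), ProductSet(Interval(-5/3, 5*pi), {-8, -3/5, -8/19, 9/95, 3/7, 63/5}))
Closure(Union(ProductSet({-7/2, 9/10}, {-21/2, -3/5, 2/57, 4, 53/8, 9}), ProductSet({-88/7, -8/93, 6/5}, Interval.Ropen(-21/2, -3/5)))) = Union(ProductSet({-7/2, 9/10}, {-21/2, -3/5, 2/57, 4, 53/8, 9}), ProductSet({-88/7, -8/93, 6/5}, Interval(-21/2, -3/5)))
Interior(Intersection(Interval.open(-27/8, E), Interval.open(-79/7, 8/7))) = Interval.open(-27/8, 8/7)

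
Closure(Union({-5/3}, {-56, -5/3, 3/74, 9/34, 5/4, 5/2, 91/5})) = {-56, -5/3, 3/74, 9/34, 5/4, 5/2, 91/5}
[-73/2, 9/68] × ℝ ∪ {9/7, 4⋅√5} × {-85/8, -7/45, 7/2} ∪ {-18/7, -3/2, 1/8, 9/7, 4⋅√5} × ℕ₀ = ([-73/2, 9/68] × ℝ) ∪ ({9/7, 4⋅√5} × {-85/8, -7/45, 7/2}) ∪ ({-18/7, -3/2, 1/8, 9/7, 4⋅√5} × ℕ₀)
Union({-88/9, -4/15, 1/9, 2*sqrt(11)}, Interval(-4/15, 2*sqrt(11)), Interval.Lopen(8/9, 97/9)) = Union({-88/9}, Interval(-4/15, 97/9))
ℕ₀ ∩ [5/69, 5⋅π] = {1, 2, …, 15}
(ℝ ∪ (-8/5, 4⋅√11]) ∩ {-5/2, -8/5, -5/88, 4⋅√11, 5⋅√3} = {-5/2, -8/5, -5/88, 4⋅√11, 5⋅√3}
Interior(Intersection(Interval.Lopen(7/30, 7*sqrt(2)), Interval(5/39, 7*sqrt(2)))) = Interval.open(7/30, 7*sqrt(2))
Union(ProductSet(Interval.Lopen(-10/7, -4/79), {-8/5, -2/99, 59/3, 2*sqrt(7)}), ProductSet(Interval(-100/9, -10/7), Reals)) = Union(ProductSet(Interval(-100/9, -10/7), Reals), ProductSet(Interval.Lopen(-10/7, -4/79), {-8/5, -2/99, 59/3, 2*sqrt(7)}))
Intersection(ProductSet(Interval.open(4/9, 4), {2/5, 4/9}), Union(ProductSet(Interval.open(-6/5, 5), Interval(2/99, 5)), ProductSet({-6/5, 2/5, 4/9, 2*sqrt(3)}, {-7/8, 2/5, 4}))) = ProductSet(Interval.open(4/9, 4), {2/5, 4/9})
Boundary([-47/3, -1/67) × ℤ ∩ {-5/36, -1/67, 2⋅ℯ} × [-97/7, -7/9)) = {-5/36} × {-13, -12, …, -1}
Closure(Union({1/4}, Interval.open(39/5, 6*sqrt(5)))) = Union({1/4}, Interval(39/5, 6*sqrt(5)))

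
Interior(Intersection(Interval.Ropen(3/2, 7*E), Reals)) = Interval.open(3/2, 7*E)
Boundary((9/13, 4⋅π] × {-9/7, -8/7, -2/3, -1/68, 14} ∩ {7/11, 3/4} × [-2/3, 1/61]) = {3/4} × {-2/3, -1/68}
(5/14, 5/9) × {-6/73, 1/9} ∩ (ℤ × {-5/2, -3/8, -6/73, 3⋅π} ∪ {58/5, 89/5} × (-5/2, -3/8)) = ∅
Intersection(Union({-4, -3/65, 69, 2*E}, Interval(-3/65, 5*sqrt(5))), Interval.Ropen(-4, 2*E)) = Union({-4}, Interval.Ropen(-3/65, 2*E))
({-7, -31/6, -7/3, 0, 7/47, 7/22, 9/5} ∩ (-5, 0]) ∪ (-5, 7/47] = (-5, 7/47]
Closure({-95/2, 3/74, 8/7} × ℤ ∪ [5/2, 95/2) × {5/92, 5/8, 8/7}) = ({-95/2, 3/74, 8/7} × ℤ) ∪ ([5/2, 95/2] × {5/92, 5/8, 8/7})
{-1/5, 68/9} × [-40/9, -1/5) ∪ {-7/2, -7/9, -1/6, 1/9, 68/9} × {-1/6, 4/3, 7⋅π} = ({-1/5, 68/9} × [-40/9, -1/5)) ∪ ({-7/2, -7/9, -1/6, 1/9, 68/9} × {-1/6, 4/3, 7⋅π})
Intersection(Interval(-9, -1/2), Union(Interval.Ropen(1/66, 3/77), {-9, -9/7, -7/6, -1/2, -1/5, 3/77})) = {-9, -9/7, -7/6, -1/2}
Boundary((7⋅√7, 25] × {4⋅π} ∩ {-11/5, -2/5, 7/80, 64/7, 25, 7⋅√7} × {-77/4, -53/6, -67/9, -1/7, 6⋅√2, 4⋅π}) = {25} × {4⋅π}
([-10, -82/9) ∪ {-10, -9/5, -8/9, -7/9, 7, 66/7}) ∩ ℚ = {-9/5, -8/9, -7/9, 7, 66/7} ∪ (ℚ ∩ [-10, -82/9))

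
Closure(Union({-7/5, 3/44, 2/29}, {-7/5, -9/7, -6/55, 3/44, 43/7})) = {-7/5, -9/7, -6/55, 3/44, 2/29, 43/7}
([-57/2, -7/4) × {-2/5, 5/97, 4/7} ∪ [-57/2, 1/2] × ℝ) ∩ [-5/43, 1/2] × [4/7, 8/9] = [-5/43, 1/2] × [4/7, 8/9]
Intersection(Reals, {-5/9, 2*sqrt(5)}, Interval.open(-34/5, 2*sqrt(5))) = {-5/9}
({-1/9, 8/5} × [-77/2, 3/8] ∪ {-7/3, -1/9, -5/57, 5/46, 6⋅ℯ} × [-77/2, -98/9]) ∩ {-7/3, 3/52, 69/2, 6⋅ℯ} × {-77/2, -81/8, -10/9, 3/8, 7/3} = {-7/3, 6⋅ℯ} × {-77/2}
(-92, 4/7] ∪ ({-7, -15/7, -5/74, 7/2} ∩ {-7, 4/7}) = (-92, 4/7]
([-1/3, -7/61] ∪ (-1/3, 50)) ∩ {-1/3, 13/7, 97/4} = {-1/3, 13/7, 97/4}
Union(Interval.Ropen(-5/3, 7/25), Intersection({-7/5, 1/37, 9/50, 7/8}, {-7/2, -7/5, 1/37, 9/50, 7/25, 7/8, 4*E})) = Union({7/8}, Interval.Ropen(-5/3, 7/25))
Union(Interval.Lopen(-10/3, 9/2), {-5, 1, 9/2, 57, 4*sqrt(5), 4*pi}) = Union({-5, 57, 4*sqrt(5), 4*pi}, Interval.Lopen(-10/3, 9/2))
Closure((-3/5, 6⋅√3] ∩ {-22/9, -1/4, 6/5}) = {-1/4, 6/5}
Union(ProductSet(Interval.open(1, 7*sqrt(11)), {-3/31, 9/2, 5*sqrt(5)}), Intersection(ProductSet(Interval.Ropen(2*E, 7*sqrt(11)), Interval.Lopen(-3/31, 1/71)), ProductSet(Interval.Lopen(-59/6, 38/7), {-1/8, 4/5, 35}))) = ProductSet(Interval.open(1, 7*sqrt(11)), {-3/31, 9/2, 5*sqrt(5)})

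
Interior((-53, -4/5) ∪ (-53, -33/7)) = (-53, -4/5)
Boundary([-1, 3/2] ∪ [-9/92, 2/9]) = {-1, 3/2}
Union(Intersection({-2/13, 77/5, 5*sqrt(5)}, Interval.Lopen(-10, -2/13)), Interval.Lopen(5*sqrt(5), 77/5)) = Union({-2/13}, Interval.Lopen(5*sqrt(5), 77/5))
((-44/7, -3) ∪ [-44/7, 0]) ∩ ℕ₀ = {0}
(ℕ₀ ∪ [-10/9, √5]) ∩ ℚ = ℕ₀ ∪ (ℚ ∩ [-10/9, √5])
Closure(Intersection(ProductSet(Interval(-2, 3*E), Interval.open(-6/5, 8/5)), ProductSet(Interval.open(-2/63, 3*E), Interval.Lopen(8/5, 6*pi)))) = EmptySet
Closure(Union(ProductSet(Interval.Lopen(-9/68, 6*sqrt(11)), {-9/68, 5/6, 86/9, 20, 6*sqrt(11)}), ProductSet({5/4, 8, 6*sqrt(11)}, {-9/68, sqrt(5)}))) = Union(ProductSet({5/4, 8, 6*sqrt(11)}, {-9/68, sqrt(5)}), ProductSet(Interval(-9/68, 6*sqrt(11)), {-9/68, 5/6, 86/9, 20, 6*sqrt(11)}))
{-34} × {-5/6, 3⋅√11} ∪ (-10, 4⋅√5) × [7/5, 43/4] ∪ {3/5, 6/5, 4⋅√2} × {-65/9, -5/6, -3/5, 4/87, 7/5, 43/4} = ({-34} × {-5/6, 3⋅√11}) ∪ ((-10, 4⋅√5) × [7/5, 43/4]) ∪ ({3/5, 6/5, 4⋅√2} × {-65/9, -5/6, -3/5, 4/87, 7/5, 43/4})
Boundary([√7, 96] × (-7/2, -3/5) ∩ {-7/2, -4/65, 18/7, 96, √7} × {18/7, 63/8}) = ∅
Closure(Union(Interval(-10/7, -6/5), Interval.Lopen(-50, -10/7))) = Interval(-50, -6/5)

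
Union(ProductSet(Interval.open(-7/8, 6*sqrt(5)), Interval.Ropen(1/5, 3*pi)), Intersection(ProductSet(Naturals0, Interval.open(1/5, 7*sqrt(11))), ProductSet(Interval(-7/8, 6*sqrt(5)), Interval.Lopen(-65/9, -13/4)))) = ProductSet(Interval.open(-7/8, 6*sqrt(5)), Interval.Ropen(1/5, 3*pi))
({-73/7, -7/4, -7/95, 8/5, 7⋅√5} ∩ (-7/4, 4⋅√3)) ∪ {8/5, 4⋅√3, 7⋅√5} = {-7/95, 8/5, 4⋅√3, 7⋅√5}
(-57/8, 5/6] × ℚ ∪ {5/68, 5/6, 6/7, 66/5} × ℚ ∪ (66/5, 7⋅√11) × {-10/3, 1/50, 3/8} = (((-57/8, 5/6] ∪ {6/7, 66/5}) × ℚ) ∪ ((66/5, 7⋅√11) × {-10/3, 1/50, 3/8})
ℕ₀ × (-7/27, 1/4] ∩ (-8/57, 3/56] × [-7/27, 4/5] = {0} × (-7/27, 1/4]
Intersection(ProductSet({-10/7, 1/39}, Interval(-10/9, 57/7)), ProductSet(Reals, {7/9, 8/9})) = ProductSet({-10/7, 1/39}, {7/9, 8/9})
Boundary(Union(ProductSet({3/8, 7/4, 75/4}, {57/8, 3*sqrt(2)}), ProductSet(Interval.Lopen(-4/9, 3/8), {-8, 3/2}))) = Union(ProductSet({3/8, 7/4, 75/4}, {57/8, 3*sqrt(2)}), ProductSet(Interval(-4/9, 3/8), {-8, 3/2}))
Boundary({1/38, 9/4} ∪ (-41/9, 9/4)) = {-41/9, 9/4}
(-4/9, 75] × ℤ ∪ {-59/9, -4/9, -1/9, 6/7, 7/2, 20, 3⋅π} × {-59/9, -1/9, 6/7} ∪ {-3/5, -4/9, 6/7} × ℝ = ({-3/5, -4/9, 6/7} × ℝ) ∪ ((-4/9, 75] × ℤ) ∪ ({-59/9, -4/9, -1/9, 6/7, 7/2, 20, 3⋅π} × {-59/9, -1/9, 6/7})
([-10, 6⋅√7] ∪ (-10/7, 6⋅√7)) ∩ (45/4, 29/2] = (45/4, 29/2]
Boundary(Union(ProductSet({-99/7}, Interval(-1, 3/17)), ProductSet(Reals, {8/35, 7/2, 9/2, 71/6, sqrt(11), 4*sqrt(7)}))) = Union(ProductSet({-99/7}, Interval(-1, 3/17)), ProductSet(Reals, {8/35, 7/2, 9/2, 71/6, sqrt(11), 4*sqrt(7)}))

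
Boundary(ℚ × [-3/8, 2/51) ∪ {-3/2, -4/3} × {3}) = ({-3/2, -4/3} × {3}) ∪ (ℝ × [-3/8, 2/51])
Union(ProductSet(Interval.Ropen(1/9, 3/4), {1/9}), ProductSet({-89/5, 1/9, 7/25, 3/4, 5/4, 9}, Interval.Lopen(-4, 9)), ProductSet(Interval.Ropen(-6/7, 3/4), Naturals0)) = Union(ProductSet({-89/5, 1/9, 7/25, 3/4, 5/4, 9}, Interval.Lopen(-4, 9)), ProductSet(Interval.Ropen(-6/7, 3/4), Naturals0), ProductSet(Interval.Ropen(1/9, 3/4), {1/9}))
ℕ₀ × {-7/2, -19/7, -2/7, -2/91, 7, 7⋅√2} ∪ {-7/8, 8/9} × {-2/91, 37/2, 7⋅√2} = ({-7/8, 8/9} × {-2/91, 37/2, 7⋅√2}) ∪ (ℕ₀ × {-7/2, -19/7, -2/7, -2/91, 7, 7⋅√2})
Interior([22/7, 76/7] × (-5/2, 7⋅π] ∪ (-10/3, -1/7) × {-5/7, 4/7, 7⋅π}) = (22/7, 76/7) × (-5/2, 7⋅π)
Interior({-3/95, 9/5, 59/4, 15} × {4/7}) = ∅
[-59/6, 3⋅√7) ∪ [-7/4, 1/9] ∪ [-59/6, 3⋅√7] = [-59/6, 3⋅√7]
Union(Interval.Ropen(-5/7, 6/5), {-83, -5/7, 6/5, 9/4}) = Union({-83, 9/4}, Interval(-5/7, 6/5))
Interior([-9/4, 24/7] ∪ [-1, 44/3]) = (-9/4, 44/3)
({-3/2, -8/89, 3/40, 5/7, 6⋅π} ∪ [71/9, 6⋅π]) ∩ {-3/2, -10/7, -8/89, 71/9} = {-3/2, -8/89, 71/9}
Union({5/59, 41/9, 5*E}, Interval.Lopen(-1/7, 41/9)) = Union({5*E}, Interval.Lopen(-1/7, 41/9))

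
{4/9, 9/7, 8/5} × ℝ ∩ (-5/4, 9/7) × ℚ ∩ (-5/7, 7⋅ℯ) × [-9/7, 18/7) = {4/9} × (ℚ ∩ [-9/7, 18/7))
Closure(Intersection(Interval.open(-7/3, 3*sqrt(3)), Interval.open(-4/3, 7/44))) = Interval(-4/3, 7/44)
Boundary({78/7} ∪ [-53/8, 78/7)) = {-53/8, 78/7}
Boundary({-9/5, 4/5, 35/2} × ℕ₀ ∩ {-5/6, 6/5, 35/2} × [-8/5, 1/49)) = {35/2} × {0}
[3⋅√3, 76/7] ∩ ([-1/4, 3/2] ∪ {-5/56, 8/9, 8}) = {8}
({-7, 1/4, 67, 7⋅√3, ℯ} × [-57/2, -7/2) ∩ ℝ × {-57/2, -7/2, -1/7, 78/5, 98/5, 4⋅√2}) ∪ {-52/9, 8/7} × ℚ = ({-52/9, 8/7} × ℚ) ∪ ({-7, 1/4, 67, 7⋅√3, ℯ} × {-57/2})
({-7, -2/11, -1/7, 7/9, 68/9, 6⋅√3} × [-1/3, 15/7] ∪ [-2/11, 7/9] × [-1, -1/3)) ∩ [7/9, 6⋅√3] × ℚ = ({7/9} × (ℚ ∩ [-1, -1/3))) ∪ ({7/9, 68/9, 6⋅√3} × (ℚ ∩ [-1/3, 15/7]))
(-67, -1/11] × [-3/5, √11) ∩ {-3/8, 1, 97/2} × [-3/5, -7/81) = {-3/8} × [-3/5, -7/81)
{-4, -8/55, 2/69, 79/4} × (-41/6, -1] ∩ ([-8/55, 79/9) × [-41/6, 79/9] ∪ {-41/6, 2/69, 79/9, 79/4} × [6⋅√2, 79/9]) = {-8/55, 2/69} × (-41/6, -1]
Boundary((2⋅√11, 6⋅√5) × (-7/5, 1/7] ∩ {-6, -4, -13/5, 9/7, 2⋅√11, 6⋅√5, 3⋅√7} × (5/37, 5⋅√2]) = {3⋅√7} × [5/37, 1/7]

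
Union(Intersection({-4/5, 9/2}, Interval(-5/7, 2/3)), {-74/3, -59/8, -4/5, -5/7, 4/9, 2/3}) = {-74/3, -59/8, -4/5, -5/7, 4/9, 2/3}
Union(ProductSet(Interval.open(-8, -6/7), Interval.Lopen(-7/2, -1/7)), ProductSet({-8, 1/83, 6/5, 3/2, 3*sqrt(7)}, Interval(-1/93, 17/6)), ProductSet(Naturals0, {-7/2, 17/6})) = Union(ProductSet({-8, 1/83, 6/5, 3/2, 3*sqrt(7)}, Interval(-1/93, 17/6)), ProductSet(Interval.open(-8, -6/7), Interval.Lopen(-7/2, -1/7)), ProductSet(Naturals0, {-7/2, 17/6}))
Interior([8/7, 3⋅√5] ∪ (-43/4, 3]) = (-43/4, 3⋅√5)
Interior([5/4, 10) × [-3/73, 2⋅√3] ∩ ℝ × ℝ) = (5/4, 10) × (-3/73, 2⋅√3)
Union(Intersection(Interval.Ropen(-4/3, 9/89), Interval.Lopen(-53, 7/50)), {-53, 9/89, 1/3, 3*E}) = Union({-53, 1/3, 3*E}, Interval(-4/3, 9/89))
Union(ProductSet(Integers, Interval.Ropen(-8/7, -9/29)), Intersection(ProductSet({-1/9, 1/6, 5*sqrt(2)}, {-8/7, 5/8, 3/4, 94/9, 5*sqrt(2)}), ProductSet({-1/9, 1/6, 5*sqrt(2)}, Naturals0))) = ProductSet(Integers, Interval.Ropen(-8/7, -9/29))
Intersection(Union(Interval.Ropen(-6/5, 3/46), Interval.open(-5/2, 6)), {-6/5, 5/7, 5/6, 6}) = {-6/5, 5/7, 5/6}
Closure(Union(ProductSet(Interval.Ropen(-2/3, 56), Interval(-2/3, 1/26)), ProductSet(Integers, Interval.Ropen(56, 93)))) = Union(ProductSet(Integers, Interval(56, 93)), ProductSet(Interval(-2/3, 56), Interval(-2/3, 1/26)))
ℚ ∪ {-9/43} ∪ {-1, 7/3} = ℚ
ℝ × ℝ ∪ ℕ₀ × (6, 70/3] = ℝ × ℝ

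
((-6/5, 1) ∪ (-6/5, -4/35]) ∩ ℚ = ℚ ∩ (-6/5, 1)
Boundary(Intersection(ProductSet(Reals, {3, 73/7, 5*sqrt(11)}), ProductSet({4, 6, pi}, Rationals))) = ProductSet({4, 6, pi}, {3, 73/7})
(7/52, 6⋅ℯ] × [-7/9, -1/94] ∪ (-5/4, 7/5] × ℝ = ((-5/4, 7/5] × ℝ) ∪ ((7/52, 6⋅ℯ] × [-7/9, -1/94])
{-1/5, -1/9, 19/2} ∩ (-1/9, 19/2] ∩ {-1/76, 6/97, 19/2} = {19/2}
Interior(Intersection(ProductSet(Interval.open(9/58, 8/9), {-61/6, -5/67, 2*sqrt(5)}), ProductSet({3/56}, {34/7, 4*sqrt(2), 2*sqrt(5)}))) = EmptySet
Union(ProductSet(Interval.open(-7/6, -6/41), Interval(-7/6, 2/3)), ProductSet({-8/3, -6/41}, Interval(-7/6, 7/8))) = Union(ProductSet({-8/3, -6/41}, Interval(-7/6, 7/8)), ProductSet(Interval.open(-7/6, -6/41), Interval(-7/6, 2/3)))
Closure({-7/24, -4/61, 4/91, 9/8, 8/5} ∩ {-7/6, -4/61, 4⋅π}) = {-4/61}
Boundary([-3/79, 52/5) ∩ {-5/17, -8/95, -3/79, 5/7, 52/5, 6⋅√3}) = {-3/79, 5/7, 6⋅√3}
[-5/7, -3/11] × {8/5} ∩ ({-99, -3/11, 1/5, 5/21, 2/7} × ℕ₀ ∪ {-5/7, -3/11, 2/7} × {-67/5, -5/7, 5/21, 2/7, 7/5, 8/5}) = {-5/7, -3/11} × {8/5}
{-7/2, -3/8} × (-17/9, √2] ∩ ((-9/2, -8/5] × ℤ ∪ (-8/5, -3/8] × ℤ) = {-7/2, -3/8} × {-1, 0, 1}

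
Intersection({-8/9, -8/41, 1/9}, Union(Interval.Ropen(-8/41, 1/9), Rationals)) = {-8/9, -8/41, 1/9}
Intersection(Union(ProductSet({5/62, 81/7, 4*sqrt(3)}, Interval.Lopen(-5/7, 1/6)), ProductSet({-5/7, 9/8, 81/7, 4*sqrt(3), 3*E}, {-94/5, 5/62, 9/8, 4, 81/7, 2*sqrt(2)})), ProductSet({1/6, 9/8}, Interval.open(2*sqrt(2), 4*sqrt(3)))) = ProductSet({9/8}, {4})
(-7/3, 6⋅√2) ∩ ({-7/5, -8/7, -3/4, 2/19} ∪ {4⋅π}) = {-7/5, -8/7, -3/4, 2/19}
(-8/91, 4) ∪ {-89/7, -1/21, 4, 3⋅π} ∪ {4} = {-89/7, 3⋅π} ∪ (-8/91, 4]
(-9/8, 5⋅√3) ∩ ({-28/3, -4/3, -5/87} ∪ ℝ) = (-9/8, 5⋅√3)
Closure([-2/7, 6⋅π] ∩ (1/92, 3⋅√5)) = [1/92, 3⋅√5]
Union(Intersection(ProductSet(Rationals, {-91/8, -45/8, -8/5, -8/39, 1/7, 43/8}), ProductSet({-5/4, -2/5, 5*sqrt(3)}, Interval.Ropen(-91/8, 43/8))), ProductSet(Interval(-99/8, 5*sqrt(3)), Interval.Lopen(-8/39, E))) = Union(ProductSet({-5/4, -2/5}, {-91/8, -45/8, -8/5, -8/39, 1/7}), ProductSet(Interval(-99/8, 5*sqrt(3)), Interval.Lopen(-8/39, E)))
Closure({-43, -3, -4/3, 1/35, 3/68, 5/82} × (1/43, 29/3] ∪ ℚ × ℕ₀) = (ℝ × ℕ₀) ∪ ({-43, -3, -4/3, 1/35, 3/68, 5/82} × [1/43, 29/3])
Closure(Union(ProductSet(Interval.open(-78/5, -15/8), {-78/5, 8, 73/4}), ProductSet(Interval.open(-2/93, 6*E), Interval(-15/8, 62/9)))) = Union(ProductSet(Interval(-78/5, -15/8), {-78/5, 8, 73/4}), ProductSet(Interval(-2/93, 6*E), Interval(-15/8, 62/9)))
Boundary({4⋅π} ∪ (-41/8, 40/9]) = {-41/8, 40/9, 4⋅π}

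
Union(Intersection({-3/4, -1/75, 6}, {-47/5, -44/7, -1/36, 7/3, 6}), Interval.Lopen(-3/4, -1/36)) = Union({6}, Interval.Lopen(-3/4, -1/36))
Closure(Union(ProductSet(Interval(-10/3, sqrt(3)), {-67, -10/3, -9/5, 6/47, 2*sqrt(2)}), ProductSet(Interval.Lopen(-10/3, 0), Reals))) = Union(ProductSet(Interval(-10/3, 0), Reals), ProductSet(Interval(-10/3, sqrt(3)), {-67, -10/3, -9/5, 6/47, 2*sqrt(2)}))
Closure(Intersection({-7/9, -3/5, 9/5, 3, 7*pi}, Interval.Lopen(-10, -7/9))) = {-7/9}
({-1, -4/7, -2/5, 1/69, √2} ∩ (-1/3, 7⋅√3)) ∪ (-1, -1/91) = (-1, -1/91) ∪ {1/69, √2}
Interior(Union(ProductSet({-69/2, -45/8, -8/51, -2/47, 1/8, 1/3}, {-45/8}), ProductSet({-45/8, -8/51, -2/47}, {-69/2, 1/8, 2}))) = EmptySet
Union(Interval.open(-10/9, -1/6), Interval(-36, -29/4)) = Union(Interval(-36, -29/4), Interval.open(-10/9, -1/6))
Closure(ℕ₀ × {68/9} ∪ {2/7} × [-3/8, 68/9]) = (ℕ₀ × {68/9}) ∪ ({2/7} × [-3/8, 68/9])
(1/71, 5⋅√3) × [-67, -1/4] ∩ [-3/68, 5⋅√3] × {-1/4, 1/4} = (1/71, 5⋅√3) × {-1/4}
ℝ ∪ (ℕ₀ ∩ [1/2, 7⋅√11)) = ℝ ∪ {1, 2, …, 23}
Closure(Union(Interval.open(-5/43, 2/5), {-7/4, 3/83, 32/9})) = Union({-7/4, 32/9}, Interval(-5/43, 2/5))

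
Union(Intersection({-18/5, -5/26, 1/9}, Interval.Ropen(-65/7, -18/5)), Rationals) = Rationals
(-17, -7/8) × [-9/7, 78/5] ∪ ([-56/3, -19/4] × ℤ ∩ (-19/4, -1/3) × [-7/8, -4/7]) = (-17, -7/8) × [-9/7, 78/5]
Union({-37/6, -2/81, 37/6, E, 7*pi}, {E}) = {-37/6, -2/81, 37/6, E, 7*pi}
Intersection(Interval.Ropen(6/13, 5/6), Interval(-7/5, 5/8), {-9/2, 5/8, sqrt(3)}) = {5/8}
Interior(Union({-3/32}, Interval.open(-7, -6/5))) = Interval.open(-7, -6/5)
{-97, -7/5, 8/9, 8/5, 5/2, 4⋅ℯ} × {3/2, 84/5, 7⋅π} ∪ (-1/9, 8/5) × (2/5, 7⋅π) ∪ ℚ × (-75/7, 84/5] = (ℚ × (-75/7, 84/5]) ∪ ((-1/9, 8/5) × (2/5, 7⋅π)) ∪ ({-97, -7/5, 8/9, 8/5, 5/2, 4⋅ℯ} × {3/2, 84/5, 7⋅π})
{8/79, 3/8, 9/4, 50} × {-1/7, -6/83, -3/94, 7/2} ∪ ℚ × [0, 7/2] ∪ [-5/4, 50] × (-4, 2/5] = (ℚ × [0, 7/2]) ∪ ({8/79, 3/8, 9/4, 50} × {-1/7, -6/83, -3/94, 7/2}) ∪ ([-5/4, 50] × (-4, 2/5])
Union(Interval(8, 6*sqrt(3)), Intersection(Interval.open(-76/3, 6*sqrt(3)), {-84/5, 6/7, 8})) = Union({-84/5, 6/7}, Interval(8, 6*sqrt(3)))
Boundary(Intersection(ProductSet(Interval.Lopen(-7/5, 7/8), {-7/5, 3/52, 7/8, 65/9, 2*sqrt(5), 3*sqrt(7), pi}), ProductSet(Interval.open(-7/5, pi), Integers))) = EmptySet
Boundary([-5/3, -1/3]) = {-5/3, -1/3}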